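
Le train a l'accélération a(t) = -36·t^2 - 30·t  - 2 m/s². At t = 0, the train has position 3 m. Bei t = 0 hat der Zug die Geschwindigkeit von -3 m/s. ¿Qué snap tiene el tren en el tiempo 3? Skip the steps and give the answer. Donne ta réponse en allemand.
s(3) = -72.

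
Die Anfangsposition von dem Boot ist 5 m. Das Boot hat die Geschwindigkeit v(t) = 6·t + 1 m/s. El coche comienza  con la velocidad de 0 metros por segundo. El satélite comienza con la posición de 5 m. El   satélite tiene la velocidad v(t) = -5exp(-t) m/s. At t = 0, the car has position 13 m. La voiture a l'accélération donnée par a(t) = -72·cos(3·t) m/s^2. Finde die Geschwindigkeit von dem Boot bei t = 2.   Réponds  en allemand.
Aus der Gleichung für die Geschwindigkeit v(t) = 6·t + 1, setzen wir t = 2 ein und erhalten v = 13.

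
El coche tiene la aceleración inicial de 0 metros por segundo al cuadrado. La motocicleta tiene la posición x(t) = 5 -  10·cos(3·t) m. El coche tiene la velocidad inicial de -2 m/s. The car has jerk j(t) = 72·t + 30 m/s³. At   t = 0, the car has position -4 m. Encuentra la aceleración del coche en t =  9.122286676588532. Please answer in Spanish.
Partiendo de la sacudida j(t) = 72·t + 30, tomamos 1 antiderivada. Tomando ∫j(t)dt y aplicando a(0) = 0, encontramos a(t) = 6·t·(6·t + 5). Tenemos la aceleración a(t) = 6·t·(6·t + 5). Sustituyendo t = 9.122286676588532: a(9.122286676588532) = 3269.44871185278.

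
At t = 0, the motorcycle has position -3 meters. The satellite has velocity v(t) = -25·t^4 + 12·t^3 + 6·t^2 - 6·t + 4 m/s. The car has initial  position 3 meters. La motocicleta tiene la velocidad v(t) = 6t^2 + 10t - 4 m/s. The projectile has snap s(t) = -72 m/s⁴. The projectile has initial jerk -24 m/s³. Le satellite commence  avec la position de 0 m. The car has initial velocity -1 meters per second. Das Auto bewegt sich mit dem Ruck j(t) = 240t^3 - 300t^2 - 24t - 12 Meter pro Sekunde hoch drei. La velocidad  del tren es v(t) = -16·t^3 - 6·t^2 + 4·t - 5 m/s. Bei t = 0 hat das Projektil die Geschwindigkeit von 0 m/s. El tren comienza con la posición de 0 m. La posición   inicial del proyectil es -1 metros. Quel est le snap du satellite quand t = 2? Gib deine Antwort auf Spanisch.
Partiendo de la velocidad v(t) = -25·t^4 + 12·t^3 + 6·t^2 - 6·t + 4, tomamos 3 derivadas. La derivada de la velocidad da la aceleración: a(t) = -100·t^3 + 36·t^2 + 12·t - 6. Derivando la aceleración, obtenemos la sacudida: j(t) = -300·t^2 + 72·t + 12. Tomando d/dt de j(t), encontramos s(t) = 72 - 600·t. Tenemos el snap s(t) = 72 - 600·t. Sustituyendo t = 2: s(2) = -1128.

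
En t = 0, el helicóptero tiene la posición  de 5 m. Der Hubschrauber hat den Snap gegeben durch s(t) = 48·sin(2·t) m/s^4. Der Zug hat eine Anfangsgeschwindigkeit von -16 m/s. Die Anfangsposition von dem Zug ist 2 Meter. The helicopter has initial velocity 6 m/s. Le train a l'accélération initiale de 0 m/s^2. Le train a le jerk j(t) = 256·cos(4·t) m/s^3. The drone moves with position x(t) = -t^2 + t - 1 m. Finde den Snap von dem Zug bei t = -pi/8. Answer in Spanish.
Para resolver esto, necesitamos tomar 1 derivada de nuestra ecuación de la sacudida j(t) = 256·cos(4·t). Tomando d/dt de j(t), encontramos s(t) = -1024·sin(4·t). De la ecuación del snap s(t) = -1024·sin(4·t), sustituimos t = -pi/8 para obtener s = 1024.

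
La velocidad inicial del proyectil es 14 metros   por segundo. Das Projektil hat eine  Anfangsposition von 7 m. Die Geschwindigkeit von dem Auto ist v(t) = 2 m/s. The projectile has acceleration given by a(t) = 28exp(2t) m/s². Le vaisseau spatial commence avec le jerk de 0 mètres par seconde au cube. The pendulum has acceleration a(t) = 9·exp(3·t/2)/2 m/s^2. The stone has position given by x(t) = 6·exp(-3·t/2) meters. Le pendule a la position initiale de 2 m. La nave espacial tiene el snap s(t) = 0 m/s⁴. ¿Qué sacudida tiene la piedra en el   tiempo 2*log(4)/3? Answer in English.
We must differentiate our position equation x(t) = 6·exp(-3·t/2) 3 times. Differentiating position, we get velocity: v(t) = -9·exp(-3·t/2). The derivative of velocity gives acceleration: a(t) = 27·exp(-3·t/2)/2. Differentiating acceleration, we get jerk: j(t) = -81·exp(-3·t/2)/4. From the given jerk equation j(t) = -81·exp(-3·t/2)/4, we substitute t = 2*log(4)/3 to get j = -81/16.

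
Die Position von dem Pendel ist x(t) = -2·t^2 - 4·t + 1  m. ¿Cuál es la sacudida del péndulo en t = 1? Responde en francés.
Nous devons dériver notre équation de la position x(t) = -2·t^2 - 4·t + 1 3 fois. En prenant d/dt de x(t), nous trouvons v(t) = -4·t - 4. En prenant d/dt de v(t), nous trouvons a(t) = -4. En prenant d/dt de a(t), nous trouvons j(t) = 0. Nous avons le jerk j(t) = 0. En substituant t = 1: j(1) = 0.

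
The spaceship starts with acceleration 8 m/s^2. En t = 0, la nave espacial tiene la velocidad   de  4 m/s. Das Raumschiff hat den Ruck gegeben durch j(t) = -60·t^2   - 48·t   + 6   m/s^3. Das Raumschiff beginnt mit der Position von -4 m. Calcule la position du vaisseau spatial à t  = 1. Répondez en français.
Pour résoudre ceci, nous devons prendre 3 primitives de notre équation du jerk j(t) = -60·t^2 - 48·t + 6. L'intégrale du jerk, avec a(0) = 8, donne l'accélération: a(t) = -20·t^3 - 24·t^2 + 6·t + 8. La primitive de l'accélération est la vitesse. En utilisant v(0) = 4, nous obtenons v(t) = -5·t^4 - 8·t^3 + 3·t^2 + 8·t + 4. L'intégrale de la vitesse, avec x(0) = -4, donne la position: x(t) = -t^5 - 2·t^4 + t^3 + 4·t^2 + 4·t - 4. De l'équation de la position x(t) = -t^5 - 2·t^4 + t^3 + 4·t^2 + 4·t - 4, nous substituons t = 1 pour obtenir x = 2.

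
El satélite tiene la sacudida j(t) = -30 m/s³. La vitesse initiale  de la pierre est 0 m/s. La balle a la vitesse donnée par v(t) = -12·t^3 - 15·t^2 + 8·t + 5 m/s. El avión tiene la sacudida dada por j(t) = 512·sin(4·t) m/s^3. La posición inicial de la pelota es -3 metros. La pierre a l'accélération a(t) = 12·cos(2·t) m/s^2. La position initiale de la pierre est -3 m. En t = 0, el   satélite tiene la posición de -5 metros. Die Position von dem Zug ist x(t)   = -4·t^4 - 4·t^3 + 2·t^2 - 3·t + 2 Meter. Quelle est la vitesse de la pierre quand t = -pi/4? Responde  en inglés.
Starting from acceleration a(t) = 12·cos(2·t), we take 1 integral. Integrating acceleration and using the initial condition v(0) = 0, we get v(t) = 6·sin(2·t). From the given velocity equation v(t) = 6·sin(2·t), we substitute t = -pi/4 to get v = -6.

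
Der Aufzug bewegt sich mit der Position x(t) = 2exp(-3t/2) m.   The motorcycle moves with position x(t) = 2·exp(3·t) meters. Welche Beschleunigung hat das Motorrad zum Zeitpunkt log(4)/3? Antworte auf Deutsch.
Um dies zu lösen, müssen wir 2 Ableitungen unserer Gleichung für die Position x(t) = 2·exp(3·t) nehmen. Mit d/dt von x(t) finden wir v(t) = 6·exp(3·t). Mit d/dt von v(t) finden wir a(t) = 18·exp(3·t). Mit a(t) = 18·exp(3·t) und Einsetzen von t = log(4)/3, finden wir a = 72.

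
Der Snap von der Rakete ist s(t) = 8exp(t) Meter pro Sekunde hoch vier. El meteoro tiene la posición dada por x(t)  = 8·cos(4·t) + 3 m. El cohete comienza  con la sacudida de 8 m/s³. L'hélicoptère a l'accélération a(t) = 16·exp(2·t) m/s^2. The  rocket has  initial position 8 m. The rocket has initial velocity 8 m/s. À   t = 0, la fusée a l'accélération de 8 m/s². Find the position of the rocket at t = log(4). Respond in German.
Ausgehend von dem Snap s(t) = 8·exp(t), nehmen wir 4 Stammfunktionen. Die Stammfunktion von dem Snap, mit j(0) = 8, ergibt den Ruck: j(t) = 8·exp(t). Die Stammfunktion von dem Ruck, mit a(0) = 8, ergibt die Beschleunigung: a(t) = 8·exp(t). Mit ∫a(t)dt und Anwendung von v(0) = 8, finden wir v(t) = 8·exp(t). Mit ∫v(t)dt und Anwendung von x(0) = 8, finden wir x(t) = 8·exp(t). Mit x(t) = 8·exp(t) und Einsetzen von t = log(4), finden wir x = 32.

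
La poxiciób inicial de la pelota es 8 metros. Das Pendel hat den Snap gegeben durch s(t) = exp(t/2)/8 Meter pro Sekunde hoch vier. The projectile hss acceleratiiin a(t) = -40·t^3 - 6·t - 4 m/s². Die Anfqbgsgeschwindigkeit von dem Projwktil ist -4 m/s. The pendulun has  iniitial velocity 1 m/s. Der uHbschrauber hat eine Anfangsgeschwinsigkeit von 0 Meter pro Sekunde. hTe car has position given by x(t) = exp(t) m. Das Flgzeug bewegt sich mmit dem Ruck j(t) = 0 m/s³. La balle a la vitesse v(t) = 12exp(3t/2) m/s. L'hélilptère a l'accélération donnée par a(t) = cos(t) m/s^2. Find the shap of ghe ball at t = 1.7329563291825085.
Starting from velocity v(t) = 12·exp(3·t/2), we take 3 derivatives. Differentiating velocity, we get acceleration: a(t) = 18·exp(3·t/2). The derivative of acceleration gives jerk: j(t) = 27·exp(3·t/2). The derivative of jerk gives snap: s(t) = 81·exp(3·t/2)/2. We have snap s(t) = 81·exp(3·t/2)/2. Substituting t = 1.7329563291825085: s(1.7329563291825085) = 544.973117569559.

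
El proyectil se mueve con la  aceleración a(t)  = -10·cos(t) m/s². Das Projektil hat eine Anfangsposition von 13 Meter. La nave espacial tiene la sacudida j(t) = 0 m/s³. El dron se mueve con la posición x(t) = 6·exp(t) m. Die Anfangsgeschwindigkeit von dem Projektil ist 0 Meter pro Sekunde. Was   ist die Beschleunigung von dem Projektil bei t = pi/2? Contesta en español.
Tenemos la aceleración a(t) = -10·cos(t). Sustituyendo t = pi/2: a(pi/2) = 0.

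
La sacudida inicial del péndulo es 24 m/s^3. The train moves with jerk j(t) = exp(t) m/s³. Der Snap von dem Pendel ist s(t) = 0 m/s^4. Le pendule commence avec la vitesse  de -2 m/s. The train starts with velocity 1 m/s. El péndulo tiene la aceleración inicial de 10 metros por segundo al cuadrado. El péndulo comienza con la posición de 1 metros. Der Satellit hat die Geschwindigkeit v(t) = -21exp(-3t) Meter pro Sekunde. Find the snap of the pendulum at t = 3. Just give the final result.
The answer is 0.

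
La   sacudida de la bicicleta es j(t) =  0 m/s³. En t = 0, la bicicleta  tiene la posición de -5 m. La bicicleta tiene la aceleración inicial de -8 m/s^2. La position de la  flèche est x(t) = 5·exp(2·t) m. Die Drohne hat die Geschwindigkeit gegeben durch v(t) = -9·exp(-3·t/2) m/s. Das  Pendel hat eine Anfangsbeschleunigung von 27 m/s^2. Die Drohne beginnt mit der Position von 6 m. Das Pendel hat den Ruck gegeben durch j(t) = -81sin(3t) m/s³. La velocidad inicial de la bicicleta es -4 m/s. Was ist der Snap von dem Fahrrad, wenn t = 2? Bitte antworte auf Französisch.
Nous devons dériver notre équation du jerk j(t) = 0 1 fois. En prenant d/dt de j(t), nous trouvons s(t) = 0. De l'équation du snap s(t) = 0, nous substituons t = 2 pour obtenir s = 0.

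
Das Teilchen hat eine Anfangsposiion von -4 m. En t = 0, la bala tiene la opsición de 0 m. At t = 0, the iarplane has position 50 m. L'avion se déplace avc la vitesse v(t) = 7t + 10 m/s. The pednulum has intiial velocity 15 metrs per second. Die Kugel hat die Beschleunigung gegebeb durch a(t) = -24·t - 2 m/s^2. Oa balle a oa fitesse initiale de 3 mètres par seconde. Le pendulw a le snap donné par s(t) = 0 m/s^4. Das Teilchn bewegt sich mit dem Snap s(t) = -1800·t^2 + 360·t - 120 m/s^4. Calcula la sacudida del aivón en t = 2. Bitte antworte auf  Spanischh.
Partiendo de la velocidad v(t) = 7·t + 10, tomamos 2 derivadas. La derivada de la velocidad da la aceleración: a(t) = 7. La derivada de la aceleración da la sacudida: j(t) = 0. Tenemos la sacudida j(t) = 0. Sustituyendo t = 2: j(2) = 0.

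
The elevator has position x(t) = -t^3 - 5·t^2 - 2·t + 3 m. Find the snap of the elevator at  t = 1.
Starting from position x(t) = -t^3 - 5·t^2 - 2·t + 3, we take 4 derivatives. Differentiating position, we get velocity: v(t) = -3·t^2 - 10·t - 2. Taking d/dt of v(t), we find a(t) = -6·t - 10. Taking d/dt of a(t), we find j(t) = -6. Taking d/dt of j(t), we find s(t) = 0. We have snap s(t) = 0. Substituting t = 1: s(1) = 0.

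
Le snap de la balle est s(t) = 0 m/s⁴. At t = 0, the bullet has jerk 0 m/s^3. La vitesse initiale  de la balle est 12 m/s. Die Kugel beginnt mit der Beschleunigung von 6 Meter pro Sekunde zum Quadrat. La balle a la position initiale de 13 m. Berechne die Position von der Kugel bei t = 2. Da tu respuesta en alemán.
Wir müssen die Stammfunktion unserer Gleichung für den Snap s(t) = 0 4-mal finden. Das Integral von dem Snap ist der Ruck. Mit j(0) = 0 erhalten wir j(t) = 0. Das Integral von dem Ruck ist die Beschleunigung. Mit a(0) = 6 erhalten wir a(t) = 6. Das Integral von der Beschleunigung ist die Geschwindigkeit. Mit v(0) = 12 erhalten wir v(t) = 6·t + 12. Die Stammfunktion von der Geschwindigkeit, mit x(0) = 13, ergibt die Position: x(t) = 3·t^2 + 12·t + 13. Mit x(t) = 3·t^2 + 12·t + 13 und Einsetzen von t = 2, finden wir x = 49.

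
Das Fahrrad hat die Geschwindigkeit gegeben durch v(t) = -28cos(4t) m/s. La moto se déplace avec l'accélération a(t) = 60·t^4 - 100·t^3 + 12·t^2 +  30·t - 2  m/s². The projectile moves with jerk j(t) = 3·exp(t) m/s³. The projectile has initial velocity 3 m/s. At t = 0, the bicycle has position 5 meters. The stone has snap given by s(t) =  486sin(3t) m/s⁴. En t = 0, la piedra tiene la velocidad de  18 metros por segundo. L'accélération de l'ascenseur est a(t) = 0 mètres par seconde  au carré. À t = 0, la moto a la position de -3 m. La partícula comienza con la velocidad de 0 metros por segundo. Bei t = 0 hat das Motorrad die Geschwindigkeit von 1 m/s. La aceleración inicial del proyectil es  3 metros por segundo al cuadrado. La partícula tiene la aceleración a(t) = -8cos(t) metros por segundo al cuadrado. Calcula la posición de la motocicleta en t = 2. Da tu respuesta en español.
Partiendo de la aceleración a(t) = 60·t^4 - 100·t^3 + 12·t^2 + 30·t - 2, tomamos 2 antiderivadas. La antiderivada de la aceleración, con v(0) = 1, da la velocidad: v(t) = 12·t^5 - 25·t^4 + 4·t^3 + 15·t^2 - 2·t + 1. Tomando ∫v(t)dt y aplicando x(0) = -3, encontramos x(t) = 2·t^6 - 5·t^5 + t^4 + 5·t^3 - t^2 + t - 3. Usando x(t) = 2·t^6 - 5·t^5 + t^4 + 5·t^3 - t^2 + t - 3 y sustituyendo t = 2, encontramos x = 19.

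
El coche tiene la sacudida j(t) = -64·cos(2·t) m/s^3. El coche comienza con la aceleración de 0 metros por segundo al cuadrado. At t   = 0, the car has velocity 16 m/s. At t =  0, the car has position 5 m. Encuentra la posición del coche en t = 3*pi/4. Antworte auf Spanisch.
Para resolver esto, necesitamos tomar 3 integrales de nuestra ecuación de la sacudida j(t) = -64·cos(2·t). La integral de la sacudida, con a(0) = 0, da la aceleración: a(t) = -32·sin(2·t). La integral de la aceleración, con v(0) = 16, da la velocidad: v(t) = 16·cos(2·t). Integrando la velocidad y usando la condición inicial x(0) = 5, obtenemos x(t) = 8·sin(2·t) + 5. Tenemos la posición x(t) = 8·sin(2·t) + 5. Sustituyendo t = 3*pi/4: x(3*pi/4) = -3.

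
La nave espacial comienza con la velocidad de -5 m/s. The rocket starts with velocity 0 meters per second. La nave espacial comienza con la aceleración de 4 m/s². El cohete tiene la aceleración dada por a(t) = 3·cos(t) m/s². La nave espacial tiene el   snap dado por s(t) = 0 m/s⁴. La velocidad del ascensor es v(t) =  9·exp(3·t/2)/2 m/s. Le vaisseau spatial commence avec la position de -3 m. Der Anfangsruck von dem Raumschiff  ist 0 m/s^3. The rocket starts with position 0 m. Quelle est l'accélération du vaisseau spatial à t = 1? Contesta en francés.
Nous devons trouver la primitive de notre équation du snap s(t) = 0 2 fois. En prenant ∫s(t)dt et en appliquant j(0) = 0, nous trouvons j(t) = 0. La primitive du jerk, avec a(0) = 4, donne l'accélération: a(t) = 4. De l'équation de l'accélération a(t) = 4, nous substituons t = 1 pour obtenir a = 4.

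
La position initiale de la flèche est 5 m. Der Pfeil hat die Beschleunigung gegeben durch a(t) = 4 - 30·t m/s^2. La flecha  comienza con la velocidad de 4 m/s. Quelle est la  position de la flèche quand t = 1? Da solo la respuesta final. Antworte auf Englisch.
x(1) = 6.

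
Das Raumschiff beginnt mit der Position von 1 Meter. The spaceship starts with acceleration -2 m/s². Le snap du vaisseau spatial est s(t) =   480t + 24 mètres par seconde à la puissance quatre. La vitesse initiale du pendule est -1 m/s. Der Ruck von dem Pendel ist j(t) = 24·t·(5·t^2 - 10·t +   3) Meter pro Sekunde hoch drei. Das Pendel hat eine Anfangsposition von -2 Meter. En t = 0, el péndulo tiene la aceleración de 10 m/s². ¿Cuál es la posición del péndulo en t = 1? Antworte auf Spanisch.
Necesitamos integrar nuestra ecuación de la sacudida j(t) = 24·t·(5·t^2 - 10·t + 3) 3 veces. La antiderivada de la sacudida es la aceleración. Usando a(0) = 10, obtenemos a(t) = 30·t^4 - 80·t^3 + 36·t^2 + 10. La antiderivada de la aceleración, con v(0) = -1, da la velocidad: v(t) = 6·t^5 - 20·t^4 + 12·t^3 + 10·t - 1. Integrando la velocidad y usando la condición inicial x(0) = -2, obtenemos x(t) = t^6 - 4·t^5 + 3·t^4 + 5·t^2 - t - 2. Tenemos la posición x(t) = t^6 - 4·t^5 + 3·t^4 + 5·t^2 - t - 2. Sustituyendo t = 1: x(1) = 2.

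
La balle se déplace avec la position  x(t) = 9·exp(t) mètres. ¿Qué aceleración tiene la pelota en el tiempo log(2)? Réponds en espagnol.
Partiendo de la posición x(t) = 9·exp(t), tomamos 2 derivadas. Tomando d/dt de x(t), encontramos v(t) = 9·exp(t). Tomando d/dt de v(t), encontramos a(t) = 9·exp(t). De la ecuación de la aceleración a(t) = 9·exp(t), sustituimos t = log(2) para obtener a = 18.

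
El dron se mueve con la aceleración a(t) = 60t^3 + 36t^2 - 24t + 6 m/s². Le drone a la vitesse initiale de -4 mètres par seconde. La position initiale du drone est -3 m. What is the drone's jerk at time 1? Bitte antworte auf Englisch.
We must differentiate our acceleration equation a(t) = 60·t^3 + 36·t^2 - 24·t + 6 1 time. Differentiating acceleration, we get jerk: j(t) = 180·t^2 + 72·t - 24. From the given jerk equation j(t) = 180·t^2 + 72·t - 24, we substitute t = 1 to get j = 228.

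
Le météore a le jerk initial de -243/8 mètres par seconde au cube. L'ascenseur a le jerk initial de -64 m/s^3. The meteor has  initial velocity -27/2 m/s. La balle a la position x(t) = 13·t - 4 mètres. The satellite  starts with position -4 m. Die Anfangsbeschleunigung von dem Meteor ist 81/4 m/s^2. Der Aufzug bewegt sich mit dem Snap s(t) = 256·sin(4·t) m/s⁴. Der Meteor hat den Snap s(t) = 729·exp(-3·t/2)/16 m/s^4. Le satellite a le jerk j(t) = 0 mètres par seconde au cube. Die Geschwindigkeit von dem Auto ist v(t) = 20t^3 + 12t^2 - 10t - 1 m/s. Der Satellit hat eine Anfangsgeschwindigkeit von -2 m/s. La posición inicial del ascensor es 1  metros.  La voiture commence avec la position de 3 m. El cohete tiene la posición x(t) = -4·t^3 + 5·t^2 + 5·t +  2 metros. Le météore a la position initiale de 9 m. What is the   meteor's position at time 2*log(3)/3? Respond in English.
We must find the integral of our snap equation s(t) = 729·exp(-3·t/2)/16 4 times. Taking ∫s(t)dt and applying j(0) = -243/8, we find j(t) = -243·exp(-3·t/2)/8. Taking ∫j(t)dt and applying a(0) = 81/4, we find a(t) = 81·exp(-3·t/2)/4. The integral of acceleration is velocity. Using v(0) = -27/2, we get v(t) = -27·exp(-3·t/2)/2. Taking ∫v(t)dt and applying x(0) = 9, we find x(t) = 9·exp(-3·t/2). From the given position equation x(t) = 9·exp(-3·t/2), we substitute t = 2*log(3)/3 to get x = 3.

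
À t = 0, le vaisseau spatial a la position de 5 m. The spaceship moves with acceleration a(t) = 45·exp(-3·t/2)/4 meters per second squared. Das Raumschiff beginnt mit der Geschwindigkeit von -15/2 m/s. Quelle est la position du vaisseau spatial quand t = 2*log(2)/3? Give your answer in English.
To find the answer, we compute 2 integrals of a(t) = 45·exp(-3·t/2)/4. Finding the integral of a(t) and using v(0) = -15/2: v(t) = -15·exp(-3·t/2)/2. Integrating velocity and using the initial condition x(0) = 5, we get x(t) = 5·exp(-3·t/2). Using x(t) = 5·exp(-3·t/2) and substituting t = 2*log(2)/3, we find x = 5/2.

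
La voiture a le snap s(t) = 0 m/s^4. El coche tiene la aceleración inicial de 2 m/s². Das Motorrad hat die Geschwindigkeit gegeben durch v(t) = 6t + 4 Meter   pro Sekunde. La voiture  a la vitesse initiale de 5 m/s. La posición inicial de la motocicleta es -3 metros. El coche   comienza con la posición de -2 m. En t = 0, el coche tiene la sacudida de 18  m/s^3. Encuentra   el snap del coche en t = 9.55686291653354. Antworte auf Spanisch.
De la ecuación del snap s(t) = 0, sustituimos t = 9.55686291653354 para obtener s = 0.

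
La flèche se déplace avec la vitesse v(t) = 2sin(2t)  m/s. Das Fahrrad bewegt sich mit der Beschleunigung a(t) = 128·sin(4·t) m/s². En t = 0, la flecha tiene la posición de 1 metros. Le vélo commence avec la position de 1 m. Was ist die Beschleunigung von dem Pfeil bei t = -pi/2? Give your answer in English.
We must differentiate our velocity equation v(t) = 2·sin(2·t) 1 time. Taking d/dt of v(t), we find a(t) = 4·cos(2·t). We have acceleration a(t) = 4·cos(2·t). Substituting t = -pi/2: a(-pi/2) = -4.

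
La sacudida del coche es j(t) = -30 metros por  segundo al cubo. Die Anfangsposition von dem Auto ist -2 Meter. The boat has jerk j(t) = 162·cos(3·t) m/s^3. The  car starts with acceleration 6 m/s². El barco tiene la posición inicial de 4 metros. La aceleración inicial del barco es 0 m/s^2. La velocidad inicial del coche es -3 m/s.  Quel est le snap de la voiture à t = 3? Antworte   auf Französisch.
En partant du jerk j(t) = -30, nous prenons 1 dérivée. En prenant d/dt de j(t), nous trouvons s(t) = 0. Nous avons le snap s(t) = 0. En substituant t = 3: s(3) = 0.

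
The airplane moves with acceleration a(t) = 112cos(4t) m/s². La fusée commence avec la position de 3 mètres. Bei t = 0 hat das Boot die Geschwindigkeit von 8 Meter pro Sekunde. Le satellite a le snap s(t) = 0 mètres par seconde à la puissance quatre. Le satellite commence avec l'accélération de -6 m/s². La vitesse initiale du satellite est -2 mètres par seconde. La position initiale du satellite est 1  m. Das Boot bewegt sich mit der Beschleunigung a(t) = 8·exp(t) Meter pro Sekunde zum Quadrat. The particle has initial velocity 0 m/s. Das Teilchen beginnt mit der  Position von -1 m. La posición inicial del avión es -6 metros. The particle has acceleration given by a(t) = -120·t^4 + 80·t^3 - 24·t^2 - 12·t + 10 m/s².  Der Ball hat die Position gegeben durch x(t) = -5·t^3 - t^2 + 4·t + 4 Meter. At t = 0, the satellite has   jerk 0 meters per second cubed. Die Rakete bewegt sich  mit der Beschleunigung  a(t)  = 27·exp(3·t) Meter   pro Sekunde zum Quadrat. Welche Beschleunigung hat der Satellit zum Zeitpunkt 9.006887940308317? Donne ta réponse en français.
Nous devons intégrer notre équation du snap s(t) = 0 2 fois. La primitive du snap, avec j(0) = 0, donne le jerk: j(t) = 0. La primitive du jerk, avec a(0) = -6, donne l'accélération: a(t) = -6. En utilisant a(t) = -6 et en substituant t = 9.006887940308317, nous trouvons a = -6.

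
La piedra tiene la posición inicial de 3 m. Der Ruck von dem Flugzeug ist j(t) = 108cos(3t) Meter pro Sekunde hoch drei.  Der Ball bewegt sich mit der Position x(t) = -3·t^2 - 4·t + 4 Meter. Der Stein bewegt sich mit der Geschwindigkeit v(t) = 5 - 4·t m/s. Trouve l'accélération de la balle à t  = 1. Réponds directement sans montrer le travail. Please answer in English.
The acceleration at t = 1 is a = -6.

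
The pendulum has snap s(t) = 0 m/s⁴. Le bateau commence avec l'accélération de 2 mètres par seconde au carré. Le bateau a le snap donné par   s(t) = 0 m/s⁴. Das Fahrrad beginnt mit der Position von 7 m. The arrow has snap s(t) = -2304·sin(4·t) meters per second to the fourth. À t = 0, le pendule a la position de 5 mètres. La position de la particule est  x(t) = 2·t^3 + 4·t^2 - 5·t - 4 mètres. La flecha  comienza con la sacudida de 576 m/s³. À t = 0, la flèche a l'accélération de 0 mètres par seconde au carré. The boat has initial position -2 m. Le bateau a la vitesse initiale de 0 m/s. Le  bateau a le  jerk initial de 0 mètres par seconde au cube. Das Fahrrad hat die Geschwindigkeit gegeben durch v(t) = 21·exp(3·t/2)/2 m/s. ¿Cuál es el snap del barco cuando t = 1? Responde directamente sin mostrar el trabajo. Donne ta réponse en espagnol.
La respuesta es 0.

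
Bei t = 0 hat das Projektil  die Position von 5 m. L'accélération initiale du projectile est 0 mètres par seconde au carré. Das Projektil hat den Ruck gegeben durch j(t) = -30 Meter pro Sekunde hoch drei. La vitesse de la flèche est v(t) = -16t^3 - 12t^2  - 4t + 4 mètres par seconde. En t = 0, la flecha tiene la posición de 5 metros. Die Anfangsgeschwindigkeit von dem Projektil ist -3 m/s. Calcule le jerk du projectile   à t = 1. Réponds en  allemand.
Wir haben den Ruck j(t) = -30. Durch Einsetzen von t = 1: j(1) = -30.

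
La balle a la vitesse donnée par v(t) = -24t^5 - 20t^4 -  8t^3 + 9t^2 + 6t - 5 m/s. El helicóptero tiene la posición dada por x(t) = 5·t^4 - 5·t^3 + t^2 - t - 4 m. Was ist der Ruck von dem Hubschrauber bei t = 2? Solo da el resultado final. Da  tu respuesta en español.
En t = 2, j = 210.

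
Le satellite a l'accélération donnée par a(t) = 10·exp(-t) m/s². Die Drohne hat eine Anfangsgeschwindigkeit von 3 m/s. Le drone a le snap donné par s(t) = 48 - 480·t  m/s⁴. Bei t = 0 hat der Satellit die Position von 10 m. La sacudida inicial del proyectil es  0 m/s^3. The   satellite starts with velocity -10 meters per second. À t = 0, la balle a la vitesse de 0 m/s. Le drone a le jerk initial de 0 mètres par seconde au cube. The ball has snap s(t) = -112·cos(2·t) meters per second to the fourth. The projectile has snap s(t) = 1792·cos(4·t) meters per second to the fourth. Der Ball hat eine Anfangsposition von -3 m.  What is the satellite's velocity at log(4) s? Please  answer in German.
Wir müssen unsere Gleichung für die Beschleunigung a(t) = 10·exp(-t) 1-mal integrieren. Das Integral von der Beschleunigung ist die Geschwindigkeit. Mit v(0) = -10 erhalten wir v(t) = -10·exp(-t). Mit v(t) = -10·exp(-t) und Einsetzen von t = log(4), finden wir v = -5/2.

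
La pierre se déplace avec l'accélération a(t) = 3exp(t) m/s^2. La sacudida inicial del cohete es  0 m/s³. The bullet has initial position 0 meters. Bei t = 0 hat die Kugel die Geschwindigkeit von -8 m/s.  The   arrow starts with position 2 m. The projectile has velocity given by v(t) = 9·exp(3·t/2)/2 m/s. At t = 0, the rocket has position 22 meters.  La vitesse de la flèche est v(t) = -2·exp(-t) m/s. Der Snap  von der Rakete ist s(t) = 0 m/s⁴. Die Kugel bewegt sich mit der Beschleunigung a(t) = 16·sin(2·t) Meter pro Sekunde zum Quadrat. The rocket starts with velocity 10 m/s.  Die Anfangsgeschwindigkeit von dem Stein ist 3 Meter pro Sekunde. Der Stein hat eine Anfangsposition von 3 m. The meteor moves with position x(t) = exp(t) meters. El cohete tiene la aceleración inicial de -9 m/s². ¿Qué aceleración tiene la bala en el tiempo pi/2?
De la ecuación de la aceleración a(t) = 16·sin(2·t), sustituimos t = pi/2 para obtener a = 0.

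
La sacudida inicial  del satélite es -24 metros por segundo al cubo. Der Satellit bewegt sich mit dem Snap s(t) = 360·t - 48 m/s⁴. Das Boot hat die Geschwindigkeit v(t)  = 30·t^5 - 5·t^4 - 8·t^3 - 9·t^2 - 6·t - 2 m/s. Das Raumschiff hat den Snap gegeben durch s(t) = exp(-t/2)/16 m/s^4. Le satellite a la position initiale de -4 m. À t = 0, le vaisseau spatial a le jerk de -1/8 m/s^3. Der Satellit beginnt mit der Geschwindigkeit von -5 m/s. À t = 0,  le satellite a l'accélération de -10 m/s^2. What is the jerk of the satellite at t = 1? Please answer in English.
To find the answer, we compute 1 integral of s(t) = 360·t - 48. The integral of snap, with j(0) = -24, gives jerk: j(t) = 180·t^2 - 48·t - 24. We have jerk j(t) = 180·t^2 - 48·t - 24. Substituting t = 1: j(1) = 108.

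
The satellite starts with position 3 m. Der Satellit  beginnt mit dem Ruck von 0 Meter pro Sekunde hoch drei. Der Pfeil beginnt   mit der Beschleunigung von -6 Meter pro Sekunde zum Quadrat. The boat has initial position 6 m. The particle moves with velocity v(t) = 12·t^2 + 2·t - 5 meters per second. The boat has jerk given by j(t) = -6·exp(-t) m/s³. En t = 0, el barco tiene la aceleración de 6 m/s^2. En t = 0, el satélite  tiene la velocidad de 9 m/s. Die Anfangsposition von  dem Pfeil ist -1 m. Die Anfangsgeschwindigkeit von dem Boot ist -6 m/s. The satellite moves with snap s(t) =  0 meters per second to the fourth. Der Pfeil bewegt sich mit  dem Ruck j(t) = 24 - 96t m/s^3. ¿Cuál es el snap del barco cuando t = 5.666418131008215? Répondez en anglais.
We must differentiate our jerk equation j(t) = -6·exp(-t) 1 time. Taking d/dt of j(t), we find s(t) = 6·exp(-t). We have snap s(t) = 6·exp(-t). Substituting t = 5.666418131008215: s(5.666418131008215) = 0.0207614233316435.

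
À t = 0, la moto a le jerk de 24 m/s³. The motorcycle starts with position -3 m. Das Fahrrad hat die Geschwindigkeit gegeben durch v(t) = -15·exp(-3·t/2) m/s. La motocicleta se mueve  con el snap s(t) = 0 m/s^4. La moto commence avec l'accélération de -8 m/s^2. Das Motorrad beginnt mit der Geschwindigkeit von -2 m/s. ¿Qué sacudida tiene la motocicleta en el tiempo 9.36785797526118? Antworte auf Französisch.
Nous devons trouver l'intégrale de notre équation du snap s(t) = 0 1 fois. L'intégrale du snap est le jerk. En utilisant j(0) = 24, nous obtenons j(t) = 24. De l'équation du jerk j(t) = 24, nous substituons t = 9.36785797526118 pour obtenir j = 24.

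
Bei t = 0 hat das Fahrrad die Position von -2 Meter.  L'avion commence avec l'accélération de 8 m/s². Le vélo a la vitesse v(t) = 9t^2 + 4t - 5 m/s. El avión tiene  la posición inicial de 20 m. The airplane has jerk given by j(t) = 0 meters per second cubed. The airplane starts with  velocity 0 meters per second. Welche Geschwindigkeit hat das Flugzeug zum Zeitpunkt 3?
Wir müssen unsere Gleichung für den Ruck j(t) = 0 2-mal integrieren. Die Stammfunktion von dem Ruck, mit a(0) = 8, ergibt die Beschleunigung: a(t) = 8. Die Stammfunktion von der Beschleunigung, mit v(0) = 0, ergibt die Geschwindigkeit: v(t) = 8·t. Aus der Gleichung für die Geschwindigkeit v(t) = 8·t, setzen wir t = 3 ein und erhalten v = 24.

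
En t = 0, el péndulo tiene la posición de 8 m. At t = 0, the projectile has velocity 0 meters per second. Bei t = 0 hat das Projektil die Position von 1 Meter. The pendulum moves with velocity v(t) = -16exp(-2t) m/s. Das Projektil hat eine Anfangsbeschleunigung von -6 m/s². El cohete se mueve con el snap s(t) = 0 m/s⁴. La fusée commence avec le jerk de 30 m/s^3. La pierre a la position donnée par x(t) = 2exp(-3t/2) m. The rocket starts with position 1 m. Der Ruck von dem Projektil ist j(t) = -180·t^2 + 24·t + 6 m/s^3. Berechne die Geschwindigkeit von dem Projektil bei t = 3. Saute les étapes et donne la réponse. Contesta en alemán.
Die Geschwindigkeit bei t = 3 ist v = -1098.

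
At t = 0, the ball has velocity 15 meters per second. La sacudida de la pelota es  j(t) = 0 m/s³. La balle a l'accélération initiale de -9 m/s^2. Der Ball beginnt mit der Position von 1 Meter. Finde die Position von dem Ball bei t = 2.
Um dies zu lösen, müssen wir 3 Stammfunktionen unserer Gleichung für den Ruck j(t) = 0 finden. Durch Integration von dem Ruck und Verwendung der Anfangsbedingung a(0) = -9, erhalten wir a(t) = -9. Mit ∫a(t)dt und Anwendung von v(0) = 15, finden wir v(t) = 15 - 9·t. Die Stammfunktion von der Geschwindigkeit ist die Position. Mit x(0) = 1 erhalten wir x(t) = -9·t^2/2 + 15·t + 1. Aus der Gleichung für die Position x(t) = -9·t^2/2 + 15·t + 1, setzen wir t = 2 ein und erhalten x = 13.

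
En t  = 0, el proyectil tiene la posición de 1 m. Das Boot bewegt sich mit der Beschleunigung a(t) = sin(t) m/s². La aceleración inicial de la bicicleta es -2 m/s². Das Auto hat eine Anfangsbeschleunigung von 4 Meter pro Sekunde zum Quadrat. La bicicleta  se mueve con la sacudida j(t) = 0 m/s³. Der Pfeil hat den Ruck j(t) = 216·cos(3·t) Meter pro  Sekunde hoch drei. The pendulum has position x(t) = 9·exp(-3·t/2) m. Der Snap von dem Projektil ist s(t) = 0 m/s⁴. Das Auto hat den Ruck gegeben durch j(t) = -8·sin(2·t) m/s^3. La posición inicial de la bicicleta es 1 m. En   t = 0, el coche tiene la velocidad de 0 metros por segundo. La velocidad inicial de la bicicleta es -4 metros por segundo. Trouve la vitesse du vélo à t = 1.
En partant du jerk j(t) = 0, nous prenons 2 intégrales. En prenant ∫j(t)dt et en appliquant a(0) = -2, nous trouvons a(t) = -2. En prenant ∫a(t)dt et en appliquant v(0) = -4, nous trouvons v(t) = -2·t - 4. Nous avons la vitesse v(t) = -2·t - 4. En substituant t = 1: v(1) = -6.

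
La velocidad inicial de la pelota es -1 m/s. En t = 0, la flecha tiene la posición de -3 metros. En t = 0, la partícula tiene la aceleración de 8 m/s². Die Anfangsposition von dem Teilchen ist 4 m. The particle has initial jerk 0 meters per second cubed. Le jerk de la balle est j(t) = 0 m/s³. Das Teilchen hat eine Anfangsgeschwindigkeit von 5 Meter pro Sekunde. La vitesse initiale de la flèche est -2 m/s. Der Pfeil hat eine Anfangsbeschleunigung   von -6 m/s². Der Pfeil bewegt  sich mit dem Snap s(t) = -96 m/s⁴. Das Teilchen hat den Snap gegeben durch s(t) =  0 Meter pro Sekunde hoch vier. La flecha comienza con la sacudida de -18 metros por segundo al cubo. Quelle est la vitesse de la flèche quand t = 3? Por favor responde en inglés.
Starting from snap s(t) = -96, we take 3 integrals. Integrating snap and using the initial condition j(0) = -18, we get j(t) = -96·t - 18. Finding the antiderivative of j(t) and using a(0) = -6: a(t) = -48·t^2 - 18·t - 6. Finding the integral of a(t) and using v(0) = -2: v(t) = -16·t^3 - 9·t^2 - 6·t - 2. We have velocity v(t) = -16·t^3 - 9·t^2 - 6·t - 2. Substituting t = 3: v(3) = -533.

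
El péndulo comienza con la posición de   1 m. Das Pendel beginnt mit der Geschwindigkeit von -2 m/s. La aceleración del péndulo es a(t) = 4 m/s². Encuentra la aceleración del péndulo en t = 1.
De la ecuación de la aceleración a(t) = 4, sustituimos t = 1 para obtener a = 4.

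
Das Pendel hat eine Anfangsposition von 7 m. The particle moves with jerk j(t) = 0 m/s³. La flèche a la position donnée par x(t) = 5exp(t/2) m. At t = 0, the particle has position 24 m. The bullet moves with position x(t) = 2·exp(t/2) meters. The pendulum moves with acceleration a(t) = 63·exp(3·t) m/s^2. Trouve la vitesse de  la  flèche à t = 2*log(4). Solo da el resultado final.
La vitesse à t = 2*log(4) est v = 10.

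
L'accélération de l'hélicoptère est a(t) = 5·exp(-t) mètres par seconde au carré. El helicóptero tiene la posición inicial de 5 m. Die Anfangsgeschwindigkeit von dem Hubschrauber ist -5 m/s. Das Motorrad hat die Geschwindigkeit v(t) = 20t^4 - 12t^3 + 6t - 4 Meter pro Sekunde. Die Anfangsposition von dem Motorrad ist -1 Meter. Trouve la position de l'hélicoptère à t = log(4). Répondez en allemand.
Wir müssen unsere Gleichung für die Beschleunigung a(t) = 5·exp(-t) 2-mal integrieren. Die Stammfunktion von der Beschleunigung, mit v(0) = -5, ergibt die Geschwindigkeit: v(t) = -5·exp(-t). Die Stammfunktion von der Geschwindigkeit, mit x(0) = 5, ergibt die Position: x(t) = 5·exp(-t). Mit x(t) = 5·exp(-t) und Einsetzen von t = log(4), finden wir x = 5/4.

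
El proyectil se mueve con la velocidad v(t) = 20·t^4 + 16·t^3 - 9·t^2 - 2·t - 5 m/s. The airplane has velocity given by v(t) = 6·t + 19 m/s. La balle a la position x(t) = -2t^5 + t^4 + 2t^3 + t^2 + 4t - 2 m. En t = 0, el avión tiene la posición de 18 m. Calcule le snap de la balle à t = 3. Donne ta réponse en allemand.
Ausgehend von der Position x(t) = -2·t^5 + t^4 + 2·t^3 + t^2 + 4·t - 2, nehmen wir 4 Ableitungen. Mit d/dt von x(t) finden wir v(t) = -10·t^4 + 4·t^3 + 6·t^2 + 2·t + 4. Mit d/dt von v(t) finden wir a(t) = -40·t^3 + 12·t^2 + 12·t + 2. Die Ableitung von der Beschleunigung ergibt den Ruck: j(t) = -120·t^2 + 24·t + 12. Mit d/dt von j(t) finden wir s(t) = 24 - 240·t. Wir haben den Snap s(t) = 24 - 240·t. Durch Einsetzen von t = 3: s(3) = -696.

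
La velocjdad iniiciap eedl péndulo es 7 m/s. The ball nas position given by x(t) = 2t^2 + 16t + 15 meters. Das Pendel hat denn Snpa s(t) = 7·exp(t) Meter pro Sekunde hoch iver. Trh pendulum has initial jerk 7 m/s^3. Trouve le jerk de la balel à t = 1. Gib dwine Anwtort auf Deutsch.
Ausgehend von der Position x(t) = 2·t^2 + 16·t + 15, nehmen wir 3 Ableitungen. Durch Ableiten von der Position erhalten wir die Geschwindigkeit: v(t) = 4·t + 16. Mit d/dt von v(t) finden wir a(t) = 4. Mit d/dt von a(t) finden wir j(t) = 0. Wir haben den Ruck j(t) = 0. Durch Einsetzen von t = 1: j(1) = 0.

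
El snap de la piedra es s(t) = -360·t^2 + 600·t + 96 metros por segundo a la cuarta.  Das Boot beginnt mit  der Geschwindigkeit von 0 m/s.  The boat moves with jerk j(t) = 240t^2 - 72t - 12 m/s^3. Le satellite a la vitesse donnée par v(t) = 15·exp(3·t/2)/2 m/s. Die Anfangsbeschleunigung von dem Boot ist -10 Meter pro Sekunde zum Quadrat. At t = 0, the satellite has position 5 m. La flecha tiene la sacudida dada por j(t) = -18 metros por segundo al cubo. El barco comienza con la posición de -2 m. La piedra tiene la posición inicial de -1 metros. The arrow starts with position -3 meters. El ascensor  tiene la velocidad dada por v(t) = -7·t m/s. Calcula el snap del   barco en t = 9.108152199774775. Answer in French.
En partant du jerk j(t) = 240·t^2 - 72·t - 12, nous prenons 1 dérivée. La dérivée du jerk donne le snap: s(t) = 480·t - 72. De l'équation du snap s(t) = 480·t - 72, nous substituons t = 9.108152199774775 pour obtenir s = 4299.91305589189.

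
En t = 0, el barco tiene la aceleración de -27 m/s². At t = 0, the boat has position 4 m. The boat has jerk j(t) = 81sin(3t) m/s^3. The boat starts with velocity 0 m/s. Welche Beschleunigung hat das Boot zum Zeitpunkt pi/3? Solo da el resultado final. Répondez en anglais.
a(pi/3) = 27.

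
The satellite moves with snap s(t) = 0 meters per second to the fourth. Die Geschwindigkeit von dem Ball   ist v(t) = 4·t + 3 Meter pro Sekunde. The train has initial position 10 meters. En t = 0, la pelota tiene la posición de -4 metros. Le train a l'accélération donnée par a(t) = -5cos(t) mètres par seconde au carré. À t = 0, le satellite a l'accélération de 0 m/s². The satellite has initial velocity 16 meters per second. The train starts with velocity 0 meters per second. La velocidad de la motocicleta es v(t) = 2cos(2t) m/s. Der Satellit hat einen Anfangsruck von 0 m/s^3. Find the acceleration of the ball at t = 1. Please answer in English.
Starting from velocity v(t) = 4·t + 3, we take 1 derivative. Differentiating velocity, we get acceleration: a(t) = 4. We have acceleration a(t) = 4. Substituting t = 1: a(1) = 4.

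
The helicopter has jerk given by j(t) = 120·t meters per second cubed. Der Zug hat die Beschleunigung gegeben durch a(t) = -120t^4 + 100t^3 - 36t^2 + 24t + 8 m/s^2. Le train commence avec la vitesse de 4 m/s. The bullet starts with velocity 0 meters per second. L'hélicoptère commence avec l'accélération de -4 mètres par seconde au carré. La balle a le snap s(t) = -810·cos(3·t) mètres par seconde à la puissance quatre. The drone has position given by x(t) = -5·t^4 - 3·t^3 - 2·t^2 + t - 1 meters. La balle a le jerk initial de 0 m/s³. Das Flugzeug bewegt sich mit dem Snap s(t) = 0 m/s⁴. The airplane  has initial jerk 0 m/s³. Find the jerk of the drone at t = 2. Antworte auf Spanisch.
Partiendo de la posición x(t) = -5·t^4 - 3·t^3 - 2·t^2 + t - 1, tomamos 3 derivadas. Tomando d/dt de x(t), encontramos v(t) = -20·t^3 - 9·t^2 - 4·t + 1. Derivando la velocidad, obtenemos la aceleración: a(t) = -60·t^2 - 18·t - 4. Tomando d/dt de a(t), encontramos j(t) = -120·t - 18. Tenemos la sacudida j(t) = -120·t - 18. Sustituyendo t = 2: j(2) = -258.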